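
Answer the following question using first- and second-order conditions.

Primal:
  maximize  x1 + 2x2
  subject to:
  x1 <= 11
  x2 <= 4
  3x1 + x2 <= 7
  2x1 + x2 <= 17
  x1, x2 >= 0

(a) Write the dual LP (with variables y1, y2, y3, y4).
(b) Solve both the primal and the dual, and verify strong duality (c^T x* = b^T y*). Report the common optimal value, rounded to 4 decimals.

The standard primal-dual pair for 'max c^T x s.t. A x <= b, x >= 0' is:
  Dual:  min b^T y  s.t.  A^T y >= c,  y >= 0.

So the dual LP is:
  minimize  11y1 + 4y2 + 7y3 + 17y4
  subject to:
    y1 + 3y3 + 2y4 >= 1
    y2 + y3 + y4 >= 2
    y1, y2, y3, y4 >= 0

Solving the primal: x* = (1, 4).
  primal value c^T x* = 9.
Solving the dual: y* = (0, 1.6667, 0.3333, 0).
  dual value b^T y* = 9.
Strong duality: c^T x* = b^T y*. Confirmed.

9


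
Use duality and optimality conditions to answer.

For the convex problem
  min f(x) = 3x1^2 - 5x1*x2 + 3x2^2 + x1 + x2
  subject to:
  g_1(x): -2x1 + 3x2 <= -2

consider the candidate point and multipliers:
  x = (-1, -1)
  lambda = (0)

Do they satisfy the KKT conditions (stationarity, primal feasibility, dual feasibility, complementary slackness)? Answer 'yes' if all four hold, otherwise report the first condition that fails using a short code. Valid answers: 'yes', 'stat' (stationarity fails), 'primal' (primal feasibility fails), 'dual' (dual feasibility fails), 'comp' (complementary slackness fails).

Gradient of f: grad f(x) = Q x + c = (0, 0)
Constraint values g_i(x) = a_i^T x - b_i:
  g_1((-1, -1)) = 1
Stationarity residual: grad f(x) + sum_i lambda_i a_i = (0, 0)
  -> stationarity OK
Primal feasibility (all g_i <= 0): FAILS
Dual feasibility (all lambda_i >= 0): OK
Complementary slackness (lambda_i * g_i(x) = 0 for all i): OK

Verdict: the first failing condition is primal_feasibility -> primal.

primal


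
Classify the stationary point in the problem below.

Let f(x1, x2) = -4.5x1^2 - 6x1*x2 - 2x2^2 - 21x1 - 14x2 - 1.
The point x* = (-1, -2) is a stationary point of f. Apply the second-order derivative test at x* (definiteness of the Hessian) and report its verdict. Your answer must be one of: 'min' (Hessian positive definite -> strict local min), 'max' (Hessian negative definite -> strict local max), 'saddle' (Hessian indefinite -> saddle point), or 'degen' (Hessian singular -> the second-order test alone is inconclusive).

Compute the Hessian H = grad^2 f:
  H = [[-9, -6], [-6, -4]]
Verify stationarity: grad f(x*) = H x* + g = (0, 0).
Eigenvalues of H: -13, 0.
H has a zero eigenvalue (singular; negative semidefinite but not definite), so H is neither positive definite, negative definite, nor indefinite. The second-order test alone is inconclusive -> degen.
(Indeed, f is constant along the null direction of H through x*, so x* is not a strict local extremum.)

degen


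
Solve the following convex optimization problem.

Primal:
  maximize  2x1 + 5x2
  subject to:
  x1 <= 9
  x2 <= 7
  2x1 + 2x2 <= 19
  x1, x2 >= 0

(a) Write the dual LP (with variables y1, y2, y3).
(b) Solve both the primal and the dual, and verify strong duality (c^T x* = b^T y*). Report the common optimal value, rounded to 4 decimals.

The standard primal-dual pair for 'max c^T x s.t. A x <= b, x >= 0' is:
  Dual:  min b^T y  s.t.  A^T y >= c,  y >= 0.

So the dual LP is:
  minimize  9y1 + 7y2 + 19y3
  subject to:
    y1 + 2y3 >= 2
    y2 + 2y3 >= 5
    y1, y2, y3 >= 0

Solving the primal: x* = (2.5, 7).
  primal value c^T x* = 40.
Solving the dual: y* = (0, 3, 1).
  dual value b^T y* = 40.
Strong duality: c^T x* = b^T y*. Confirmed.

40


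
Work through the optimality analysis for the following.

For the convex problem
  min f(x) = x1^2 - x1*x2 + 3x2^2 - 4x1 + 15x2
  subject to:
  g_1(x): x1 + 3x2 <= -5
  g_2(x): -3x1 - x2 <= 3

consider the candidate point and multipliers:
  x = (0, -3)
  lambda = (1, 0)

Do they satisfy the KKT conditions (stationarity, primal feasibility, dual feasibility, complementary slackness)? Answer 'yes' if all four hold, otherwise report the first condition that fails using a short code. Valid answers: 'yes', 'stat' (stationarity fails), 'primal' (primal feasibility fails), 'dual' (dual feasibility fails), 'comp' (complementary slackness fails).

Gradient of f: grad f(x) = Q x + c = (-1, -3)
Constraint values g_i(x) = a_i^T x - b_i:
  g_1((0, -3)) = -4
  g_2((0, -3)) = 0
Stationarity residual: grad f(x) + sum_i lambda_i a_i = (0, 0)
  -> stationarity OK
Primal feasibility (all g_i <= 0): OK
Dual feasibility (all lambda_i >= 0): OK
Complementary slackness (lambda_i * g_i(x) = 0 for all i): FAILS

Verdict: the first failing condition is complementary_slackness -> comp.

comp


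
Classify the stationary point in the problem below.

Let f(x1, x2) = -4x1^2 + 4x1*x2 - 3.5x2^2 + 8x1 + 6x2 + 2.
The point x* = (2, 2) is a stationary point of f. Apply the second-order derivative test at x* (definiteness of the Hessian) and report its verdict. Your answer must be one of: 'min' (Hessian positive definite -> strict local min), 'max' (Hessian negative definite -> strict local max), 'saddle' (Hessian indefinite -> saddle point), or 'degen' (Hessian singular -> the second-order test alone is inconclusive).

Compute the Hessian H = grad^2 f:
  H = [[-8, 4], [4, -7]]
Verify stationarity: grad f(x*) = H x* + g = (0, 0).
Eigenvalues of H: -11.5311, -3.4689.
Both eigenvalues < 0, so H is negative definite -> x* is a strict local max.

max


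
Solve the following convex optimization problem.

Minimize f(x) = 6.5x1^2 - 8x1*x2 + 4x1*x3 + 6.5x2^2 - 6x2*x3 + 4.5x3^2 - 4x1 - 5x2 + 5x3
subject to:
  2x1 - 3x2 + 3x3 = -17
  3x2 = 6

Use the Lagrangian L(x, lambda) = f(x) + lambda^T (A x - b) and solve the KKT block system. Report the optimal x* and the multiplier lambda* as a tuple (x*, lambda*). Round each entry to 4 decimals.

Form the Lagrangian:
  L(x, lambda) = (1/2) x^T Q x + c^T x + lambda^T (A x - b)
Stationarity (grad_x L = 0): Q x + c + A^T lambda = 0.
Primal feasibility: A x = b.

This gives the KKT block system:
  [ Q   A^T ] [ x     ]   [-c ]
  [ A    0  ] [ lambda ] = [ b ]

Solving the linear system:
  x*      = (0.6857, 2, -4.1238)
  lambda* = (13.7905, 0.3714)
  f(x*)   = 99.4238

x* = (0.6857, 2, -4.1238), lambda* = (13.7905, 0.3714)


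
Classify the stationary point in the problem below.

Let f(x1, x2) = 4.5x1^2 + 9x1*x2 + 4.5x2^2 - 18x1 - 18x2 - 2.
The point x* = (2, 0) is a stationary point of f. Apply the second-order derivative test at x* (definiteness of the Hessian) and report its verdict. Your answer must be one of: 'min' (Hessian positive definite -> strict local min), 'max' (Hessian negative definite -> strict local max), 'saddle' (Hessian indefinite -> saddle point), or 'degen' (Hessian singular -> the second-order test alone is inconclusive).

Compute the Hessian H = grad^2 f:
  H = [[9, 9], [9, 9]]
Verify stationarity: grad f(x*) = H x* + g = (0, 0).
Eigenvalues of H: 0, 18.
H has a zero eigenvalue (singular; positive semidefinite but not definite), so H is neither positive definite, negative definite, nor indefinite. The second-order test alone is inconclusive -> degen.
(Indeed, f is constant along the null direction of H through x*, so x* is not a strict local extremum.)

degen


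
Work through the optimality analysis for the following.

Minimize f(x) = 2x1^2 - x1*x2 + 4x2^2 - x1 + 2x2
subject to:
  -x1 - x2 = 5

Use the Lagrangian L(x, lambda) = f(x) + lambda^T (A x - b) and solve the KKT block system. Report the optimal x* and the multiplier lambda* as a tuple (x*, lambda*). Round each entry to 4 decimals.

Form the Lagrangian:
  L(x, lambda) = (1/2) x^T Q x + c^T x + lambda^T (A x - b)
Stationarity (grad_x L = 0): Q x + c + A^T lambda = 0.
Primal feasibility: A x = b.

This gives the KKT block system:
  [ Q   A^T ] [ x     ]   [-c ]
  [ A    0  ] [ lambda ] = [ b ]

Solving the linear system:
  x*      = (-3, -2)
  lambda* = (-11)
  f(x*)   = 27

x* = (-3, -2), lambda* = (-11)


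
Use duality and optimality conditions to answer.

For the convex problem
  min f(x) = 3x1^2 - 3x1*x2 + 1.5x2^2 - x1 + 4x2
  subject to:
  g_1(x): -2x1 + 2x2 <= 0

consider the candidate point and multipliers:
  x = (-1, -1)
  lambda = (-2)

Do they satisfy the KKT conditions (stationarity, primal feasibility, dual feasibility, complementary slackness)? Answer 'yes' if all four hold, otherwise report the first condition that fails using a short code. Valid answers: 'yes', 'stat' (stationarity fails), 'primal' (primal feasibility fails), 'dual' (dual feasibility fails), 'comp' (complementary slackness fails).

Gradient of f: grad f(x) = Q x + c = (-4, 4)
Constraint values g_i(x) = a_i^T x - b_i:
  g_1((-1, -1)) = 0
Stationarity residual: grad f(x) + sum_i lambda_i a_i = (0, 0)
  -> stationarity OK
Primal feasibility (all g_i <= 0): OK
Dual feasibility (all lambda_i >= 0): FAILS
Complementary slackness (lambda_i * g_i(x) = 0 for all i): OK

Verdict: the first failing condition is dual_feasibility -> dual.

dual


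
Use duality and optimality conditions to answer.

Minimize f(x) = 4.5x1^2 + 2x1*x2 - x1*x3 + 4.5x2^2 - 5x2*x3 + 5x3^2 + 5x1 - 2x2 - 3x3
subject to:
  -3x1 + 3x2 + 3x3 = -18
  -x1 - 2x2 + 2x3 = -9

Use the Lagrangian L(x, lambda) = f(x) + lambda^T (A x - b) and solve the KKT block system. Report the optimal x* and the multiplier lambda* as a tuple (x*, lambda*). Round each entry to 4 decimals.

Form the Lagrangian:
  L(x, lambda) = (1/2) x^T Q x + c^T x + lambda^T (A x - b)
Stationarity (grad_x L = 0): Q x + c + A^T lambda = 0.
Primal feasibility: A x = b.

This gives the KKT block system:
  [ Q   A^T ] [ x     ]   [-c ]
  [ A    0  ] [ lambda ] = [ b ]

Solving the linear system:
  x*      = (2.0049, -0.2488, -3.7463)
  lambda* = (3.787, 14.9317)
  f(x*)   = 112.1561

x* = (2.0049, -0.2488, -3.7463), lambda* = (3.787, 14.9317)


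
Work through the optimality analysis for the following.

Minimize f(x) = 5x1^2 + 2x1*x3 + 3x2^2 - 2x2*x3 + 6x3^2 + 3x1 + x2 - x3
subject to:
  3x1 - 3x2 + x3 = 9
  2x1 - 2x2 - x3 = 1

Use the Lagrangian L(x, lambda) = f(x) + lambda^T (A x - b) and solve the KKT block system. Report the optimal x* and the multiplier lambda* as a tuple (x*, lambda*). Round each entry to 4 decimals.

Form the Lagrangian:
  L(x, lambda) = (1/2) x^T Q x + c^T x + lambda^T (A x - b)
Stationarity (grad_x L = 0): Q x + c + A^T lambda = 0.
Primal feasibility: A x = b.

This gives the KKT block system:
  [ Q   A^T ] [ x     ]   [-c ]
  [ A    0  ] [ lambda ] = [ b ]

Solving the linear system:
  x*      = (0.5, -1.5, 3)
  lambda* = (-18.4, 20.6)
  f(x*)   = 71

x* = (0.5, -1.5, 3), lambda* = (-18.4, 20.6)


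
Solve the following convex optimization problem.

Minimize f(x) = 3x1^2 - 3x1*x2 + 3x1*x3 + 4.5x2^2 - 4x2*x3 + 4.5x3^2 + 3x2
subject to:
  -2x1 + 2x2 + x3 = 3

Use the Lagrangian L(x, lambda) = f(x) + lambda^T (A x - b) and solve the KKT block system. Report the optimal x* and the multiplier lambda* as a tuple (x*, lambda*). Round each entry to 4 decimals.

Form the Lagrangian:
  L(x, lambda) = (1/2) x^T Q x + c^T x + lambda^T (A x - b)
Stationarity (grad_x L = 0): Q x + c + A^T lambda = 0.
Primal feasibility: A x = b.

This gives the KKT block system:
  [ Q   A^T ] [ x     ]   [-c ]
  [ A    0  ] [ lambda ] = [ b ]

Solving the linear system:
  x*      = (-1.0392, 0.1299, 0.6619)
  lambda* = (-2.3196)
  f(x*)   = 3.6742

x* = (-1.0392, 0.1299, 0.6619), lambda* = (-2.3196)


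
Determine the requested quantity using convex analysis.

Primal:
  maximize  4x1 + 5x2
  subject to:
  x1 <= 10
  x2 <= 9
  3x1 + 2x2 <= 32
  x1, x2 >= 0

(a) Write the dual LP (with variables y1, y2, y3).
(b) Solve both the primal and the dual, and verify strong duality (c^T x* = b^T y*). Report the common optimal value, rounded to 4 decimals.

The standard primal-dual pair for 'max c^T x s.t. A x <= b, x >= 0' is:
  Dual:  min b^T y  s.t.  A^T y >= c,  y >= 0.

So the dual LP is:
  minimize  10y1 + 9y2 + 32y3
  subject to:
    y1 + 3y3 >= 4
    y2 + 2y3 >= 5
    y1, y2, y3 >= 0

Solving the primal: x* = (4.6667, 9).
  primal value c^T x* = 63.6667.
Solving the dual: y* = (0, 2.3333, 1.3333).
  dual value b^T y* = 63.6667.
Strong duality: c^T x* = b^T y*. Confirmed.

63.6667


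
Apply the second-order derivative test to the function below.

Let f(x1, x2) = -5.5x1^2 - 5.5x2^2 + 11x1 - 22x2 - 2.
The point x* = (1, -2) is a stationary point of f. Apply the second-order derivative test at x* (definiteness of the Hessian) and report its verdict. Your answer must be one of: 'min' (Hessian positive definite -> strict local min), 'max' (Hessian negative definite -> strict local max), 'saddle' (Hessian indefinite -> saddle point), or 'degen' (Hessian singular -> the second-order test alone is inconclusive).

Compute the Hessian H = grad^2 f:
  H = [[-11, 0], [0, -11]]
Verify stationarity: grad f(x*) = H x* + g = (0, 0).
Eigenvalues of H: -11, -11.
Both eigenvalues < 0, so H is negative definite -> x* is a strict local max.

max


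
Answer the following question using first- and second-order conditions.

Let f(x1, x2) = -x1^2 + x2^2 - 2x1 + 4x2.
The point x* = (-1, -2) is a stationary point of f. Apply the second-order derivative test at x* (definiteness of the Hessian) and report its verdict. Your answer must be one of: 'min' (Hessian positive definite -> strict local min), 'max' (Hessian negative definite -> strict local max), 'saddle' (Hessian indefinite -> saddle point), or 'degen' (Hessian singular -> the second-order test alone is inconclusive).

Compute the Hessian H = grad^2 f:
  H = [[-2, 0], [0, 2]]
Verify stationarity: grad f(x*) = H x* + g = (0, 0).
Eigenvalues of H: -2, 2.
Eigenvalues have mixed signs, so H is indefinite -> x* is a saddle point.

saddle


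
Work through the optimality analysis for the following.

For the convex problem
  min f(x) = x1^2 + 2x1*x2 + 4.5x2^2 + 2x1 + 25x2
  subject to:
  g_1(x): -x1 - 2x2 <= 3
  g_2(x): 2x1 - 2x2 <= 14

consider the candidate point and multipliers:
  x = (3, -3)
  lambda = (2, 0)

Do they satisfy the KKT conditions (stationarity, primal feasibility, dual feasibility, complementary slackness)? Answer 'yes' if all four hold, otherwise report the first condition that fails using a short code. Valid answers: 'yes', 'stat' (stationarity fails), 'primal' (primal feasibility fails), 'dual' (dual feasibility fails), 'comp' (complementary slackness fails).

Gradient of f: grad f(x) = Q x + c = (2, 4)
Constraint values g_i(x) = a_i^T x - b_i:
  g_1((3, -3)) = 0
  g_2((3, -3)) = -2
Stationarity residual: grad f(x) + sum_i lambda_i a_i = (0, 0)
  -> stationarity OK
Primal feasibility (all g_i <= 0): OK
Dual feasibility (all lambda_i >= 0): OK
Complementary slackness (lambda_i * g_i(x) = 0 for all i): OK

Verdict: yes, KKT holds.

yes


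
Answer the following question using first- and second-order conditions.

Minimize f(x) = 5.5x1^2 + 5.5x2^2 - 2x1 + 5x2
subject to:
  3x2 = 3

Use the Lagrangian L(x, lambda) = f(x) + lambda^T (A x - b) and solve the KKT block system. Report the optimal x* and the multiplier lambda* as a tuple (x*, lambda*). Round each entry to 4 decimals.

Form the Lagrangian:
  L(x, lambda) = (1/2) x^T Q x + c^T x + lambda^T (A x - b)
Stationarity (grad_x L = 0): Q x + c + A^T lambda = 0.
Primal feasibility: A x = b.

This gives the KKT block system:
  [ Q   A^T ] [ x     ]   [-c ]
  [ A    0  ] [ lambda ] = [ b ]

Solving the linear system:
  x*      = (0.1818, 1)
  lambda* = (-5.3333)
  f(x*)   = 10.3182

x* = (0.1818, 1), lambda* = (-5.3333)


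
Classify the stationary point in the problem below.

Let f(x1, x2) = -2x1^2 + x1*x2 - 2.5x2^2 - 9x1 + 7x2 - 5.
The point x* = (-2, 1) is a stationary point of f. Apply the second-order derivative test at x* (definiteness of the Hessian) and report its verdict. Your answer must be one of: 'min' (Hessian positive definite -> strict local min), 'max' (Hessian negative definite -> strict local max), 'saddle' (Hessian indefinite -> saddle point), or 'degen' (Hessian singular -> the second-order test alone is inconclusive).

Compute the Hessian H = grad^2 f:
  H = [[-4, 1], [1, -5]]
Verify stationarity: grad f(x*) = H x* + g = (0, 0).
Eigenvalues of H: -5.618, -3.382.
Both eigenvalues < 0, so H is negative definite -> x* is a strict local max.

max


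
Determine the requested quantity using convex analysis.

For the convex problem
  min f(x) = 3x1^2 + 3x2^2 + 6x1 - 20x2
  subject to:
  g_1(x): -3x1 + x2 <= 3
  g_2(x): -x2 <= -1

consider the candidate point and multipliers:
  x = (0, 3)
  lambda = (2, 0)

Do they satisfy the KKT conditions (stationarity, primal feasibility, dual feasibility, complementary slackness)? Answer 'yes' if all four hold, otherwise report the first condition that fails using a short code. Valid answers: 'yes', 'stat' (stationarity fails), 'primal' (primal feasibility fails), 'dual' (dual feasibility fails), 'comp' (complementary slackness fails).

Gradient of f: grad f(x) = Q x + c = (6, -2)
Constraint values g_i(x) = a_i^T x - b_i:
  g_1((0, 3)) = 0
  g_2((0, 3)) = -2
Stationarity residual: grad f(x) + sum_i lambda_i a_i = (0, 0)
  -> stationarity OK
Primal feasibility (all g_i <= 0): OK
Dual feasibility (all lambda_i >= 0): OK
Complementary slackness (lambda_i * g_i(x) = 0 for all i): OK

Verdict: yes, KKT holds.

yes


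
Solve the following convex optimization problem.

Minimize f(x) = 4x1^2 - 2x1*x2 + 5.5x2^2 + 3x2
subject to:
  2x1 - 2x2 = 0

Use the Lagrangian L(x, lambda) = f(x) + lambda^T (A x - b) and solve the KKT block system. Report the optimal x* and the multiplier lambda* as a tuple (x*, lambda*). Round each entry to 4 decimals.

Form the Lagrangian:
  L(x, lambda) = (1/2) x^T Q x + c^T x + lambda^T (A x - b)
Stationarity (grad_x L = 0): Q x + c + A^T lambda = 0.
Primal feasibility: A x = b.

This gives the KKT block system:
  [ Q   A^T ] [ x     ]   [-c ]
  [ A    0  ] [ lambda ] = [ b ]

Solving the linear system:
  x*      = (-0.2, -0.2)
  lambda* = (0.6)
  f(x*)   = -0.3

x* = (-0.2, -0.2), lambda* = (0.6)


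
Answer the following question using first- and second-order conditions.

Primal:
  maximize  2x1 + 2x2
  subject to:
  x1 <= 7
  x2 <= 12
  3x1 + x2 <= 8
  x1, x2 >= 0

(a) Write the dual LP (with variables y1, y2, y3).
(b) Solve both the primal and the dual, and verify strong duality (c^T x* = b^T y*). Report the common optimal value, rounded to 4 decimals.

The standard primal-dual pair for 'max c^T x s.t. A x <= b, x >= 0' is:
  Dual:  min b^T y  s.t.  A^T y >= c,  y >= 0.

So the dual LP is:
  minimize  7y1 + 12y2 + 8y3
  subject to:
    y1 + 3y3 >= 2
    y2 + y3 >= 2
    y1, y2, y3 >= 0

Solving the primal: x* = (0, 8).
  primal value c^T x* = 16.
Solving the dual: y* = (0, 0, 2).
  dual value b^T y* = 16.
Strong duality: c^T x* = b^T y*. Confirmed.

16


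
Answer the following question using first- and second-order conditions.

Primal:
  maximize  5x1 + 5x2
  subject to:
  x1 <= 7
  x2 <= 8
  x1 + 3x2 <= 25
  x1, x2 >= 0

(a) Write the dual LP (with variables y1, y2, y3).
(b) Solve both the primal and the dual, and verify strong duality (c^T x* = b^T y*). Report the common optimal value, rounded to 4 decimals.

The standard primal-dual pair for 'max c^T x s.t. A x <= b, x >= 0' is:
  Dual:  min b^T y  s.t.  A^T y >= c,  y >= 0.

So the dual LP is:
  minimize  7y1 + 8y2 + 25y3
  subject to:
    y1 + y3 >= 5
    y2 + 3y3 >= 5
    y1, y2, y3 >= 0

Solving the primal: x* = (7, 6).
  primal value c^T x* = 65.
Solving the dual: y* = (3.3333, 0, 1.6667).
  dual value b^T y* = 65.
Strong duality: c^T x* = b^T y*. Confirmed.

65


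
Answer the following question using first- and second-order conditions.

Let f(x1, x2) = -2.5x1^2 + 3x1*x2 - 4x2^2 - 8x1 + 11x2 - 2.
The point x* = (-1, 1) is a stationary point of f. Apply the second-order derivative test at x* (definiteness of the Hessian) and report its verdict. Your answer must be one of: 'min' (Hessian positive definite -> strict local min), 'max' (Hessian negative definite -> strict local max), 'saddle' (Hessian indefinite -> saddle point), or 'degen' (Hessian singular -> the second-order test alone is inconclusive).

Compute the Hessian H = grad^2 f:
  H = [[-5, 3], [3, -8]]
Verify stationarity: grad f(x*) = H x* + g = (0, 0).
Eigenvalues of H: -9.8541, -3.1459.
Both eigenvalues < 0, so H is negative definite -> x* is a strict local max.

max


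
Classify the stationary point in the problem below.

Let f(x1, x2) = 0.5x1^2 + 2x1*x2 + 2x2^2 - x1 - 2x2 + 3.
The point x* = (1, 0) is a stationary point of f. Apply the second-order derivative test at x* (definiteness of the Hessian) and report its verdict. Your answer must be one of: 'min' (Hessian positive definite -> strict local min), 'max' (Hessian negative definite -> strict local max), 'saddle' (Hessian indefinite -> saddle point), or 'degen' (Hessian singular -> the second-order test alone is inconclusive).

Compute the Hessian H = grad^2 f:
  H = [[1, 2], [2, 4]]
Verify stationarity: grad f(x*) = H x* + g = (0, 0).
Eigenvalues of H: 0, 5.
H has a zero eigenvalue (singular; positive semidefinite but not definite), so H is neither positive definite, negative definite, nor indefinite. The second-order test alone is inconclusive -> degen.
(Indeed, f is constant along the null direction of H through x*, so x* is not a strict local extremum.)

degen


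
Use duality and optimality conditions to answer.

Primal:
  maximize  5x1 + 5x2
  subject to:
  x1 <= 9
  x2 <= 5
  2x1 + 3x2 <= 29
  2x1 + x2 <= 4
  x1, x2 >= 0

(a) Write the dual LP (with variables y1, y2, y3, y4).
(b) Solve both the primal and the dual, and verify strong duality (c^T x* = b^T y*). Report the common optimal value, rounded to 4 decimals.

The standard primal-dual pair for 'max c^T x s.t. A x <= b, x >= 0' is:
  Dual:  min b^T y  s.t.  A^T y >= c,  y >= 0.

So the dual LP is:
  minimize  9y1 + 5y2 + 29y3 + 4y4
  subject to:
    y1 + 2y3 + 2y4 >= 5
    y2 + 3y3 + y4 >= 5
    y1, y2, y3, y4 >= 0

Solving the primal: x* = (0, 4).
  primal value c^T x* = 20.
Solving the dual: y* = (0, 0, 0, 5).
  dual value b^T y* = 20.
Strong duality: c^T x* = b^T y*. Confirmed.

20


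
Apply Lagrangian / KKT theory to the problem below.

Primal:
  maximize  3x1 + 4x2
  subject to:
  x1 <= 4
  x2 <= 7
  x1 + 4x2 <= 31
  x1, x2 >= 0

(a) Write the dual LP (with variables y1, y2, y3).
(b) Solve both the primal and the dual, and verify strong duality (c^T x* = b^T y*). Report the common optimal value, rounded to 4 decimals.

The standard primal-dual pair for 'max c^T x s.t. A x <= b, x >= 0' is:
  Dual:  min b^T y  s.t.  A^T y >= c,  y >= 0.

So the dual LP is:
  minimize  4y1 + 7y2 + 31y3
  subject to:
    y1 + y3 >= 3
    y2 + 4y3 >= 4
    y1, y2, y3 >= 0

Solving the primal: x* = (4, 6.75).
  primal value c^T x* = 39.
Solving the dual: y* = (2, 0, 1).
  dual value b^T y* = 39.
Strong duality: c^T x* = b^T y*. Confirmed.

39


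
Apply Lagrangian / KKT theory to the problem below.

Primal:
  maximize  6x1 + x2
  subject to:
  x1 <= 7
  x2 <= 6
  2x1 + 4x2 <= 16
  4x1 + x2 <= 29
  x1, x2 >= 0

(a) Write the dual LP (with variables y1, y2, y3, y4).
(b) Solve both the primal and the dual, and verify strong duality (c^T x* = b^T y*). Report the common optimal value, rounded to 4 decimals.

The standard primal-dual pair for 'max c^T x s.t. A x <= b, x >= 0' is:
  Dual:  min b^T y  s.t.  A^T y >= c,  y >= 0.

So the dual LP is:
  minimize  7y1 + 6y2 + 16y3 + 29y4
  subject to:
    y1 + 2y3 + 4y4 >= 6
    y2 + 4y3 + y4 >= 1
    y1, y2, y3, y4 >= 0

Solving the primal: x* = (7, 0.5).
  primal value c^T x* = 42.5.
Solving the dual: y* = (5.5, 0, 0.25, 0).
  dual value b^T y* = 42.5.
Strong duality: c^T x* = b^T y*. Confirmed.

42.5


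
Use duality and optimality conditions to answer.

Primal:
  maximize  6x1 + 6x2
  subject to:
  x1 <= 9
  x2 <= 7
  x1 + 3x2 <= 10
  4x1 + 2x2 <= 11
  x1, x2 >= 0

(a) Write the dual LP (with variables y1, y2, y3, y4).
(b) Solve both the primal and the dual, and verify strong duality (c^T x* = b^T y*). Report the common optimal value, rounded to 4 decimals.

The standard primal-dual pair for 'max c^T x s.t. A x <= b, x >= 0' is:
  Dual:  min b^T y  s.t.  A^T y >= c,  y >= 0.

So the dual LP is:
  minimize  9y1 + 7y2 + 10y3 + 11y4
  subject to:
    y1 + y3 + 4y4 >= 6
    y2 + 3y3 + 2y4 >= 6
    y1, y2, y3, y4 >= 0

Solving the primal: x* = (1.3, 2.9).
  primal value c^T x* = 25.2.
Solving the dual: y* = (0, 0, 1.2, 1.2).
  dual value b^T y* = 25.2.
Strong duality: c^T x* = b^T y*. Confirmed.

25.2


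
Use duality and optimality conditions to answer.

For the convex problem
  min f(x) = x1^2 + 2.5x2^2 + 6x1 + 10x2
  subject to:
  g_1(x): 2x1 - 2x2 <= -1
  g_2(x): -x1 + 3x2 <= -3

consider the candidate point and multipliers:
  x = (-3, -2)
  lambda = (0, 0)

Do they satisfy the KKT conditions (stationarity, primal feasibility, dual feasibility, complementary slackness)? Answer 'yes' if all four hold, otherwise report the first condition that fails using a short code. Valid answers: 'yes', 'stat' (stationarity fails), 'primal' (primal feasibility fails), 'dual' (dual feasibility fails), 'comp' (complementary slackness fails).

Gradient of f: grad f(x) = Q x + c = (0, 0)
Constraint values g_i(x) = a_i^T x - b_i:
  g_1((-3, -2)) = -1
  g_2((-3, -2)) = 0
Stationarity residual: grad f(x) + sum_i lambda_i a_i = (0, 0)
  -> stationarity OK
Primal feasibility (all g_i <= 0): OK
Dual feasibility (all lambda_i >= 0): OK
Complementary slackness (lambda_i * g_i(x) = 0 for all i): OK

Verdict: yes, KKT holds.

yes


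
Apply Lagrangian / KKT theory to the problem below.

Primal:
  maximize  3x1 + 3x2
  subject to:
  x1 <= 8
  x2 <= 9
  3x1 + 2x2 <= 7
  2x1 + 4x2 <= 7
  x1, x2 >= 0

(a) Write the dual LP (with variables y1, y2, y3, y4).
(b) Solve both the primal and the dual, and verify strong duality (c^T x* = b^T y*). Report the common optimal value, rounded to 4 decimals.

The standard primal-dual pair for 'max c^T x s.t. A x <= b, x >= 0' is:
  Dual:  min b^T y  s.t.  A^T y >= c,  y >= 0.

So the dual LP is:
  minimize  8y1 + 9y2 + 7y3 + 7y4
  subject to:
    y1 + 3y3 + 2y4 >= 3
    y2 + 2y3 + 4y4 >= 3
    y1, y2, y3, y4 >= 0

Solving the primal: x* = (1.75, 0.875).
  primal value c^T x* = 7.875.
Solving the dual: y* = (0, 0, 0.75, 0.375).
  dual value b^T y* = 7.875.
Strong duality: c^T x* = b^T y*. Confirmed.

7.875


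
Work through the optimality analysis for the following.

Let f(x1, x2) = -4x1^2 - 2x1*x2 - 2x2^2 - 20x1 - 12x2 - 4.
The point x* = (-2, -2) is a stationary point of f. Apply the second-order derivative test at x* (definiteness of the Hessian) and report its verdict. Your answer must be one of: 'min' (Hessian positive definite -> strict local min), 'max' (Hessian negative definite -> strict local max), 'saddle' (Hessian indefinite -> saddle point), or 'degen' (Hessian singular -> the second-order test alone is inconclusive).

Compute the Hessian H = grad^2 f:
  H = [[-8, -2], [-2, -4]]
Verify stationarity: grad f(x*) = H x* + g = (0, 0).
Eigenvalues of H: -8.8284, -3.1716.
Both eigenvalues < 0, so H is negative definite -> x* is a strict local max.

max


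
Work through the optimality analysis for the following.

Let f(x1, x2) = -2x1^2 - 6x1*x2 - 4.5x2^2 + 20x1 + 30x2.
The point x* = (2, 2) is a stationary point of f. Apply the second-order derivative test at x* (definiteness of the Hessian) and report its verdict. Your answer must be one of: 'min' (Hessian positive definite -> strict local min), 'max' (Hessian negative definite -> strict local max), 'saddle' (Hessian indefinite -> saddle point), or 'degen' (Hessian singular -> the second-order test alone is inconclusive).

Compute the Hessian H = grad^2 f:
  H = [[-4, -6], [-6, -9]]
Verify stationarity: grad f(x*) = H x* + g = (0, 0).
Eigenvalues of H: -13, 0.
H has a zero eigenvalue (singular; negative semidefinite but not definite), so H is neither positive definite, negative definite, nor indefinite. The second-order test alone is inconclusive -> degen.
(Indeed, f is constant along the null direction of H through x*, so x* is not a strict local extremum.)

degen


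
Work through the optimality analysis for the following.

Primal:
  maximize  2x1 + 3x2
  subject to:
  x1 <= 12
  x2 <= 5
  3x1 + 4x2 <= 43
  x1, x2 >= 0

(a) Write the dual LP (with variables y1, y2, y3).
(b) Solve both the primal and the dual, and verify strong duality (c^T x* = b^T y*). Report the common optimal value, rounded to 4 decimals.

The standard primal-dual pair for 'max c^T x s.t. A x <= b, x >= 0' is:
  Dual:  min b^T y  s.t.  A^T y >= c,  y >= 0.

So the dual LP is:
  minimize  12y1 + 5y2 + 43y3
  subject to:
    y1 + 3y3 >= 2
    y2 + 4y3 >= 3
    y1, y2, y3 >= 0

Solving the primal: x* = (7.6667, 5).
  primal value c^T x* = 30.3333.
Solving the dual: y* = (0, 0.3333, 0.6667).
  dual value b^T y* = 30.3333.
Strong duality: c^T x* = b^T y*. Confirmed.

30.3333


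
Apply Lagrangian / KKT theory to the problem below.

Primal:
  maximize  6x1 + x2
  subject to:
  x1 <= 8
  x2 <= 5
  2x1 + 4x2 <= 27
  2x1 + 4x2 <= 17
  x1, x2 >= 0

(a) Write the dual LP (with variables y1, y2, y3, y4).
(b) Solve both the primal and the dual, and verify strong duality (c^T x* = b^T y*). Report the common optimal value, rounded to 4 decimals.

The standard primal-dual pair for 'max c^T x s.t. A x <= b, x >= 0' is:
  Dual:  min b^T y  s.t.  A^T y >= c,  y >= 0.

So the dual LP is:
  minimize  8y1 + 5y2 + 27y3 + 17y4
  subject to:
    y1 + 2y3 + 2y4 >= 6
    y2 + 4y3 + 4y4 >= 1
    y1, y2, y3, y4 >= 0

Solving the primal: x* = (8, 0.25).
  primal value c^T x* = 48.25.
Solving the dual: y* = (5.5, 0, 0, 0.25).
  dual value b^T y* = 48.25.
Strong duality: c^T x* = b^T y*. Confirmed.

48.25


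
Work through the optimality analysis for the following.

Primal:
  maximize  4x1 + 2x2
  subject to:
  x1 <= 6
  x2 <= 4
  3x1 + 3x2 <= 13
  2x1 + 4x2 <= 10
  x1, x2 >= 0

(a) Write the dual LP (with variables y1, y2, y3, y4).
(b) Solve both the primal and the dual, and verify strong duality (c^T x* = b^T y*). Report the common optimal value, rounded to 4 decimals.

The standard primal-dual pair for 'max c^T x s.t. A x <= b, x >= 0' is:
  Dual:  min b^T y  s.t.  A^T y >= c,  y >= 0.

So the dual LP is:
  minimize  6y1 + 4y2 + 13y3 + 10y4
  subject to:
    y1 + 3y3 + 2y4 >= 4
    y2 + 3y3 + 4y4 >= 2
    y1, y2, y3, y4 >= 0

Solving the primal: x* = (4.3333, 0).
  primal value c^T x* = 17.3333.
Solving the dual: y* = (0, 0, 1.3333, 0).
  dual value b^T y* = 17.3333.
Strong duality: c^T x* = b^T y*. Confirmed.

17.3333


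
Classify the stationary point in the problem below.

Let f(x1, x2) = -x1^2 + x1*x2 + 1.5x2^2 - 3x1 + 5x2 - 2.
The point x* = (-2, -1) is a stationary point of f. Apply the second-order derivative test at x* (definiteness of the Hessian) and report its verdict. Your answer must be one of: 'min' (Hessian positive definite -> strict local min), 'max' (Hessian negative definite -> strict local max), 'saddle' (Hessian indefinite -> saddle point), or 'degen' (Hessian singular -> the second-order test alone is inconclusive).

Compute the Hessian H = grad^2 f:
  H = [[-2, 1], [1, 3]]
Verify stationarity: grad f(x*) = H x* + g = (0, 0).
Eigenvalues of H: -2.1926, 3.1926.
Eigenvalues have mixed signs, so H is indefinite -> x* is a saddle point.

saddle


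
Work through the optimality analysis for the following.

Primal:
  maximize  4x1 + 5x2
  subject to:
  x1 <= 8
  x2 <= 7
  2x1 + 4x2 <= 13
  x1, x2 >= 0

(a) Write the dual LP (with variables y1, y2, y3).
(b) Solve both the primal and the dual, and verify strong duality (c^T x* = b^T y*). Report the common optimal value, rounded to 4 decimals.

The standard primal-dual pair for 'max c^T x s.t. A x <= b, x >= 0' is:
  Dual:  min b^T y  s.t.  A^T y >= c,  y >= 0.

So the dual LP is:
  minimize  8y1 + 7y2 + 13y3
  subject to:
    y1 + 2y3 >= 4
    y2 + 4y3 >= 5
    y1, y2, y3 >= 0

Solving the primal: x* = (6.5, 0).
  primal value c^T x* = 26.
Solving the dual: y* = (0, 0, 2).
  dual value b^T y* = 26.
Strong duality: c^T x* = b^T y*. Confirmed.

26


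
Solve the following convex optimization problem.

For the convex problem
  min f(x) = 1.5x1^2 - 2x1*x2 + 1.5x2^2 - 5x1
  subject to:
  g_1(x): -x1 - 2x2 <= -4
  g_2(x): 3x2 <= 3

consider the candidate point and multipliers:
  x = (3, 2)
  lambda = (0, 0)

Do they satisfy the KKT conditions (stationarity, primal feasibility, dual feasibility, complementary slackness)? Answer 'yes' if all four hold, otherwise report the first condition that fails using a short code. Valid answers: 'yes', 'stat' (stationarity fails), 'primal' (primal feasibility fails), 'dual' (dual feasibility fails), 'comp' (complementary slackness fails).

Gradient of f: grad f(x) = Q x + c = (0, 0)
Constraint values g_i(x) = a_i^T x - b_i:
  g_1((3, 2)) = -3
  g_2((3, 2)) = 3
Stationarity residual: grad f(x) + sum_i lambda_i a_i = (0, 0)
  -> stationarity OK
Primal feasibility (all g_i <= 0): FAILS
Dual feasibility (all lambda_i >= 0): OK
Complementary slackness (lambda_i * g_i(x) = 0 for all i): OK

Verdict: the first failing condition is primal_feasibility -> primal.

primal


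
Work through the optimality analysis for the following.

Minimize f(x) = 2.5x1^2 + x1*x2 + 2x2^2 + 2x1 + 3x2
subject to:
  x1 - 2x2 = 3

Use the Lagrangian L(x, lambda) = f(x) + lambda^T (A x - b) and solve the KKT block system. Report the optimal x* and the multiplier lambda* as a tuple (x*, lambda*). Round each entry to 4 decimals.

Form the Lagrangian:
  L(x, lambda) = (1/2) x^T Q x + c^T x + lambda^T (A x - b)
Stationarity (grad_x L = 0): Q x + c + A^T lambda = 0.
Primal feasibility: A x = b.

This gives the KKT block system:
  [ Q   A^T ] [ x     ]   [-c ]
  [ A    0  ] [ lambda ] = [ b ]

Solving the linear system:
  x*      = (0.1429, -1.4286)
  lambda* = (-1.2857)
  f(x*)   = -0.0714

x* = (0.1429, -1.4286), lambda* = (-1.2857)


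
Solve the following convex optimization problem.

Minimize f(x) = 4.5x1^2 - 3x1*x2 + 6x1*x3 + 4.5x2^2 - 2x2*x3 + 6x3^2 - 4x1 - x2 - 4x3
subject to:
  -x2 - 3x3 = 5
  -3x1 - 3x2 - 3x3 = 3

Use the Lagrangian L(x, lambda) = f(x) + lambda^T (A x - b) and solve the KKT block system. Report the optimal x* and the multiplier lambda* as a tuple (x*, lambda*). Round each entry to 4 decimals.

Form the Lagrangian:
  L(x, lambda) = (1/2) x^T Q x + c^T x + lambda^T (A x - b)
Stationarity (grad_x L = 0): Q x + c + A^T lambda = 0.
Primal feasibility: A x = b.

This gives the KKT block system:
  [ Q   A^T ] [ x     ]   [-c ]
  [ A    0  ] [ lambda ] = [ b ]

Solving the linear system:
  x*      = (1.0348, -0.5522, -1.4826)
  lambda* = (-4.1841, -0.6418)
  f(x*)   = 12.5945

x* = (1.0348, -0.5522, -1.4826), lambda* = (-4.1841, -0.6418)


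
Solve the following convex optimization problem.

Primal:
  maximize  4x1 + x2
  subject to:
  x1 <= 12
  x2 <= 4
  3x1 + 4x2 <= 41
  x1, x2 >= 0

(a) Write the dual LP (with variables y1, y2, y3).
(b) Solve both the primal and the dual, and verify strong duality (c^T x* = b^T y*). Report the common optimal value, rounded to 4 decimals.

The standard primal-dual pair for 'max c^T x s.t. A x <= b, x >= 0' is:
  Dual:  min b^T y  s.t.  A^T y >= c,  y >= 0.

So the dual LP is:
  minimize  12y1 + 4y2 + 41y3
  subject to:
    y1 + 3y3 >= 4
    y2 + 4y3 >= 1
    y1, y2, y3 >= 0

Solving the primal: x* = (12, 1.25).
  primal value c^T x* = 49.25.
Solving the dual: y* = (3.25, 0, 0.25).
  dual value b^T y* = 49.25.
Strong duality: c^T x* = b^T y*. Confirmed.

49.25


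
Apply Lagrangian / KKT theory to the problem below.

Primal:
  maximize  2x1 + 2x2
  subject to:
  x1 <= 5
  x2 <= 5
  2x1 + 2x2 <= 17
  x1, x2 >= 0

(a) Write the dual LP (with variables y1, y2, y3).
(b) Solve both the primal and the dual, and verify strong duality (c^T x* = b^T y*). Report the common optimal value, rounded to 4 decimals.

The standard primal-dual pair for 'max c^T x s.t. A x <= b, x >= 0' is:
  Dual:  min b^T y  s.t.  A^T y >= c,  y >= 0.

So the dual LP is:
  minimize  5y1 + 5y2 + 17y3
  subject to:
    y1 + 2y3 >= 2
    y2 + 2y3 >= 2
    y1, y2, y3 >= 0

Solving the primal: x* = (3.5, 5).
  primal value c^T x* = 17.
Solving the dual: y* = (0, 0, 1).
  dual value b^T y* = 17.
Strong duality: c^T x* = b^T y*. Confirmed.

17


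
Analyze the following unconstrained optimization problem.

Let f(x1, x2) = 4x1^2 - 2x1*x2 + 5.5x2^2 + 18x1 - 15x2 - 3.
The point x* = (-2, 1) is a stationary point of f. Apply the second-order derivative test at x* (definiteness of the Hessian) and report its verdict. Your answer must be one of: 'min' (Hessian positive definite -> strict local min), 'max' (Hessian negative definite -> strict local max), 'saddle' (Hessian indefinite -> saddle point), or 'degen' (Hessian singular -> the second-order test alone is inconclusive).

Compute the Hessian H = grad^2 f:
  H = [[8, -2], [-2, 11]]
Verify stationarity: grad f(x*) = H x* + g = (0, 0).
Eigenvalues of H: 7, 12.
Both eigenvalues > 0, so H is positive definite -> x* is a strict local min.

min


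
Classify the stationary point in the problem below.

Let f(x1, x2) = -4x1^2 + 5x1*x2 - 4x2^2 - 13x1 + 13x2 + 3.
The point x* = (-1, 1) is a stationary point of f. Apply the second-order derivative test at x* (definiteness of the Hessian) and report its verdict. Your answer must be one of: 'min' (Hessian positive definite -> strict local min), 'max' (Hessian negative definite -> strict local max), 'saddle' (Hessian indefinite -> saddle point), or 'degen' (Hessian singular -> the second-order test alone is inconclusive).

Compute the Hessian H = grad^2 f:
  H = [[-8, 5], [5, -8]]
Verify stationarity: grad f(x*) = H x* + g = (0, 0).
Eigenvalues of H: -13, -3.
Both eigenvalues < 0, so H is negative definite -> x* is a strict local max.

max


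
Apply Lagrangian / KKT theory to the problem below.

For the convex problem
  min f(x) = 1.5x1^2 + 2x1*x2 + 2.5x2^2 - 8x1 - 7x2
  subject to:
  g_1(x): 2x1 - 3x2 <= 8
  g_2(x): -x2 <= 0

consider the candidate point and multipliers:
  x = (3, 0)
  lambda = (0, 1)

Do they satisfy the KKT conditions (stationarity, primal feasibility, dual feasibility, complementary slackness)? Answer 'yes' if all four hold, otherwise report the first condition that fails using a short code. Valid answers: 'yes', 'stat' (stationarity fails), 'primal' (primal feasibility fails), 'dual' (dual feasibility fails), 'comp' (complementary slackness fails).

Gradient of f: grad f(x) = Q x + c = (1, -1)
Constraint values g_i(x) = a_i^T x - b_i:
  g_1((3, 0)) = -2
  g_2((3, 0)) = 0
Stationarity residual: grad f(x) + sum_i lambda_i a_i = (1, -2)
  -> stationarity FAILS
Primal feasibility (all g_i <= 0): OK
Dual feasibility (all lambda_i >= 0): OK
Complementary slackness (lambda_i * g_i(x) = 0 for all i): OK

Verdict: the first failing condition is stationarity -> stat.

stat


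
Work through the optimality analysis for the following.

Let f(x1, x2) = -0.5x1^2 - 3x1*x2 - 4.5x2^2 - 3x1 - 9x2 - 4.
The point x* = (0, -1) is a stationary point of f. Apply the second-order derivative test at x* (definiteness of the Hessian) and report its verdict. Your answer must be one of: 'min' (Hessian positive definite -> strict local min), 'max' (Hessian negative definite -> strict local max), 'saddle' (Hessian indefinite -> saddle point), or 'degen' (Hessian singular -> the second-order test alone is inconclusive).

Compute the Hessian H = grad^2 f:
  H = [[-1, -3], [-3, -9]]
Verify stationarity: grad f(x*) = H x* + g = (0, 0).
Eigenvalues of H: -10, 0.
H has a zero eigenvalue (singular; negative semidefinite but not definite), so H is neither positive definite, negative definite, nor indefinite. The second-order test alone is inconclusive -> degen.
(Indeed, f is constant along the null direction of H through x*, so x* is not a strict local extremum.)

degen


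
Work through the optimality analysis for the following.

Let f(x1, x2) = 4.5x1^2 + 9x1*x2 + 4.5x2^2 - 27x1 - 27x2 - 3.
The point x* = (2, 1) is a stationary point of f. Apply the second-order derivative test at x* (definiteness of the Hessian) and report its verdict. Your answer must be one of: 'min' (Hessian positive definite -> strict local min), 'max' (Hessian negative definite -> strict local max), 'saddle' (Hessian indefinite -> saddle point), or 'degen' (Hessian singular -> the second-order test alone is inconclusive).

Compute the Hessian H = grad^2 f:
  H = [[9, 9], [9, 9]]
Verify stationarity: grad f(x*) = H x* + g = (0, 0).
Eigenvalues of H: 0, 18.
H has a zero eigenvalue (singular; positive semidefinite but not definite), so H is neither positive definite, negative definite, nor indefinite. The second-order test alone is inconclusive -> degen.
(Indeed, f is constant along the null direction of H through x*, so x* is not a strict local extremum.)

degen
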